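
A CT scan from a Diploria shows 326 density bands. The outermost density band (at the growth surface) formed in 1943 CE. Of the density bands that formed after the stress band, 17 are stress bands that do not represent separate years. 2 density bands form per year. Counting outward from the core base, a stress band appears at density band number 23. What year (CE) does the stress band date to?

1800 CE

Between density band 23 and the growth surface there are 326 − 23 = 303 density bands.
Excluding 17 false density bands: 303 − 17 = 286.
286 density bands at 2 per year is 286 / 2 = 143 years.
The density band at the growth surface is 1943 CE, so the stress band dates to 1943 − 143 = 1800 CE.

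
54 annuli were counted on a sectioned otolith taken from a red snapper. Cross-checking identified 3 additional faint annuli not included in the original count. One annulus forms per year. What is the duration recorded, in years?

57 years

True annulus count = 54 + 3 = 57.
One annulus per year makes the duration 57 years.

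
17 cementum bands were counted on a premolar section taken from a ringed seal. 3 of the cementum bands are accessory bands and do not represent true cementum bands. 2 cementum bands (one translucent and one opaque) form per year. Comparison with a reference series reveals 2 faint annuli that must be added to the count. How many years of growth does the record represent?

8 years

Adjusted count: 17 − 3 + 2 = 16 cementum bands.
Dividing by 2 cementum bands per year: 16 / 2 = 8 years.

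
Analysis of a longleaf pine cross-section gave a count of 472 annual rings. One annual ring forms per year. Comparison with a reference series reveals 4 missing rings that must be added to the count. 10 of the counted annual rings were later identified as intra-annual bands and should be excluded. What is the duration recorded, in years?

466 years

True annual ring count = 472 − 10 + 4 = 466.
At one annual ring per year, that is 466 years.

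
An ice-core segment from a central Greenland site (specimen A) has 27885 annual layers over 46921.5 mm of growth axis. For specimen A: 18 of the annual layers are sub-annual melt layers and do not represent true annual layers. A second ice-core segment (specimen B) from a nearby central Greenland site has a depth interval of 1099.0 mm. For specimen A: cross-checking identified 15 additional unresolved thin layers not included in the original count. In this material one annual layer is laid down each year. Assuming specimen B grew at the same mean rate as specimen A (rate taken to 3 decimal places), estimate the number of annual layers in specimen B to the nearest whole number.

Specimen A: true annual layer count = 27885 − 18 + 15 = 27882.
A: Mean rate = 46921.5 mm / 27882 years ≈ 1.683 mm per year.
Specimen B: 1099.0 mm / 1.683 mm per year = 653.00 years ≈ 653 annual layers.

653 annual layers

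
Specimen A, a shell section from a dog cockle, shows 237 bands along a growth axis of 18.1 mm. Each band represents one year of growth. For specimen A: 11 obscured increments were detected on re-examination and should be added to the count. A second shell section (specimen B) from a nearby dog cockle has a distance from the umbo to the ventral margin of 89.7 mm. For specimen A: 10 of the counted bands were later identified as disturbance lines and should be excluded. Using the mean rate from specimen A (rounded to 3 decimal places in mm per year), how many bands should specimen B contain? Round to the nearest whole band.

Specimen A: correcting the raw count gives 237 − 10 + 11 = 238 true bands.
A: Mean rate = 18.1 mm / 238 years ≈ 0.076 mm/yr.
For B, 89.7 / 0.076 = 1180.26 years ≈ 1180 bands.

1180 bands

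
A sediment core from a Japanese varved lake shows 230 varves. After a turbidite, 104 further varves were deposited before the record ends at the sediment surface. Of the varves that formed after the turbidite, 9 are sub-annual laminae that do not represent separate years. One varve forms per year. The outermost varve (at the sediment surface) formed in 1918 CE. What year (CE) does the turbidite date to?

104 varves post-date the turbidite.
104 − 9 false = 95 true varves after the turbidite.
Counting back 95 years from 1918 CE places the turbidite in 1918 − 95 = 1823 CE.

1823 CE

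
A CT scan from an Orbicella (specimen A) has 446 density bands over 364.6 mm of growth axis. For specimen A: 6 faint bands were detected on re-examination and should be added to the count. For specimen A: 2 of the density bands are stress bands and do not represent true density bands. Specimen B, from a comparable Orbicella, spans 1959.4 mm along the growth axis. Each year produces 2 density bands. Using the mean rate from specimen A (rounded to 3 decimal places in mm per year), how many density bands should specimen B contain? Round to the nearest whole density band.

Specimen A: true density band count = 446 − 2 + 6 = 450.
Specimen A: with 2 density bands per year, 450 / 2 = 225 years.
A: 364.6 mm over 225 years gives 364.6 / 225 ≈ 1.620 mm/year.
B spans 1959.4 / 1.620 = 1209.51 years; at 2 density bands per year that is 1209.51 × 2 ≈ 2419 density bands.

2419 density bands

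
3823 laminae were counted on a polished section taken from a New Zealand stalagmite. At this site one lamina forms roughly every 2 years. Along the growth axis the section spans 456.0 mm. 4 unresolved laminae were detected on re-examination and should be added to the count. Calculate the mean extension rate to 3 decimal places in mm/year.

After corrections the count is 3823 + 4 = 3827 laminae.
At 2 years per lamina, 3827 × 2 = 7654 years.
Extension rate ≈ 456.0 / 7654 = 0.060 mm/year.

0.060 mm/year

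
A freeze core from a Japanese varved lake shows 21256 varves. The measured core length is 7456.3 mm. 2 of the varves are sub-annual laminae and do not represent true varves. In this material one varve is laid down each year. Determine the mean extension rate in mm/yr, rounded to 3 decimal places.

After corrections the count is 21256 − 2 = 21254 varves.
Extension rate ≈ 7456.3 / 21254 = 0.351 mm/yr.

0.351 mm/yr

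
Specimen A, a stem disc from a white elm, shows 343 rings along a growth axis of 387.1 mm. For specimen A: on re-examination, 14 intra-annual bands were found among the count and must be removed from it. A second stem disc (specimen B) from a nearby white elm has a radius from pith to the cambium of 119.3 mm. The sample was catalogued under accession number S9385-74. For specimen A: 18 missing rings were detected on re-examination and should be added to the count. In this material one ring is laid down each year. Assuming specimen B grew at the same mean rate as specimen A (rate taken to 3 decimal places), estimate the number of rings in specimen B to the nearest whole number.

Specimen A: adjusted count: 343 − 14 + 18 = 347 rings.
A: 387.1 mm over 347 years gives 387.1 / 347 ≈ 1.116 mm/year.
For B, 119.3 / 1.116 = 106.90 years ≈ 107 rings.

107 rings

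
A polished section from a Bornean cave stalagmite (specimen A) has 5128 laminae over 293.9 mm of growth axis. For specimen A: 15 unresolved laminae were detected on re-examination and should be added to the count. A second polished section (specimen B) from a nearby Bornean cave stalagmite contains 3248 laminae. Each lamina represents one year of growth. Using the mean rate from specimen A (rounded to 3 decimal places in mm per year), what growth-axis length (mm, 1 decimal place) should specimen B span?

185.1 mm

Specimen A: true lamina count = 5128 + 15 = 5143.
A: 293.9 mm over 5143 years gives 293.9 / 5143 ≈ 0.057 mm/year.
For B, 0.057 mm/year × 3248 years = 185.1 mm.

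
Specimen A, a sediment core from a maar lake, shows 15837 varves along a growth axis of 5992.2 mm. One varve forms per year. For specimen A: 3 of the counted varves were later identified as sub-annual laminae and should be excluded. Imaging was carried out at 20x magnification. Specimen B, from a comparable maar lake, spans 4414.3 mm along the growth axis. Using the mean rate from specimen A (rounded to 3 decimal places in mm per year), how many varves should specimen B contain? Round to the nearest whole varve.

11678 varves

Specimen A: correcting the raw count gives 15837 − 3 = 15834 true varves.
A: 5992.2 mm over 15834 years gives 5992.2 / 15834 ≈ 0.378 mm per year.
B spans 4414.3 / 0.378 = 11678.04 years ≈ 11678 varves.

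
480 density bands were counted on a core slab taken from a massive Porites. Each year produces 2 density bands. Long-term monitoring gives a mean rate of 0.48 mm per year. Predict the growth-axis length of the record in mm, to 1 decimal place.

480 density bands at 2 per year is 480 / 2 = 240 years.
Length ≈ 0.48 × 240 = 115.2 mm.

115.2 mm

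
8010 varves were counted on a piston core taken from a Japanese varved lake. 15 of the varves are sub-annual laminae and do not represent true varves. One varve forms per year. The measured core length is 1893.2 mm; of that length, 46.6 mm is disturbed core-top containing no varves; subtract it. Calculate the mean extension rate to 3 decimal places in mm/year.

True varve count = 8010 − 15 = 7995.
Removing the 46.6 mm offcut leaves 1893.2 − 46.6 = 1846.6 mm.
Mean rate = 1846.6 mm / 7995 years ≈ 0.231 mm/year.

0.231 mm/year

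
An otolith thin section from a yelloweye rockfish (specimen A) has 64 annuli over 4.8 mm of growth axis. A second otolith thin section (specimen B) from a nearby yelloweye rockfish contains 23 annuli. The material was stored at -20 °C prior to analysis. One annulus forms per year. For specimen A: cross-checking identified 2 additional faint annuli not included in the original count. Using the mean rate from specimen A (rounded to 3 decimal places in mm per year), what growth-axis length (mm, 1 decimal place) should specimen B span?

1.7 mm

Specimen A: correcting the raw count gives 64 + 2 = 66 true annuli.
A: Extension rate ≈ 4.8 / 66 = 0.073 mm per year.
For B, 0.073 mm/year × 23 years = 1.7 mm.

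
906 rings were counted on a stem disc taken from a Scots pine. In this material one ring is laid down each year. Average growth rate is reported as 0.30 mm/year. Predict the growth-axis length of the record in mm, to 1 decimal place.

271.8 mm

The record spans 906 years at 0.30 mm per year.
Length ≈ 0.30 × 906 = 271.8 mm.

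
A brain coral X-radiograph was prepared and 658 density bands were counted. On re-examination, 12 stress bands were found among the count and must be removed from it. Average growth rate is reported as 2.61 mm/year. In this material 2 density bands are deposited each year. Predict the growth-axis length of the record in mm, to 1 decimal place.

True density band count = 658 − 12 = 646.
646 density bands at 2 per year is 646 / 2 = 323 years.
323 years at 2.61 mm/year gives 2.61 × 323 = 843.0 mm.

843.0 mm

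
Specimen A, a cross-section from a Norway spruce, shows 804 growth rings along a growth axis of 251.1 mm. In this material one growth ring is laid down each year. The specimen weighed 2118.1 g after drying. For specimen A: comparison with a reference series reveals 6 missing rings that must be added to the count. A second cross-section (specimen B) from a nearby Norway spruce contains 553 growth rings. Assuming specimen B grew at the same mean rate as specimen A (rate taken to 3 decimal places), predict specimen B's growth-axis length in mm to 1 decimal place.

Specimen A: after corrections the count is 804 + 6 = 810 growth rings.
A: Mean rate = 251.1 mm / 810 years ≈ 0.310 mm/yr.
B's length ≈ 0.310 × 553 = 171.4 mm.

171.4 mm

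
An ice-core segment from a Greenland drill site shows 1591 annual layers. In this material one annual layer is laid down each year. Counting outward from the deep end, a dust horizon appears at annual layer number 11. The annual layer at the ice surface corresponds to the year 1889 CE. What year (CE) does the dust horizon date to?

309 CE

The dust horizon sits at annual layer 11 from the deep end, so 1591 − 11 = 1580 annual layers formed after it.
1889 − 1580 = 309 CE.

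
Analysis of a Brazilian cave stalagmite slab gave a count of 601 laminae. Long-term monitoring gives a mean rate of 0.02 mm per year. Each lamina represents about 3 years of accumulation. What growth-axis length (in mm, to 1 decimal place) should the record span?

36.1 mm

601 laminae at 3 years each span 601 × 3 = 1803 years.
1803 years at 0.02 mm/year gives 0.02 × 1803 = 36.1 mm.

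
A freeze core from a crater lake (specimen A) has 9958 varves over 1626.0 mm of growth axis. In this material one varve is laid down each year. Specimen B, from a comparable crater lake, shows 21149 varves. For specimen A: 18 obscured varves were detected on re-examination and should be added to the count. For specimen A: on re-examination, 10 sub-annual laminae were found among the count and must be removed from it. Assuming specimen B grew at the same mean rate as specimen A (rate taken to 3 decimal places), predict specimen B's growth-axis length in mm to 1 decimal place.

3447.3 mm

Specimen A: true varve count = 9958 − 10 + 18 = 9966.
A: 1626.0 mm over 9966 years gives 1626.0 / 9966 ≈ 0.163 mm/year.
Length of B = 0.163 × 21149 = 3447.3 mm.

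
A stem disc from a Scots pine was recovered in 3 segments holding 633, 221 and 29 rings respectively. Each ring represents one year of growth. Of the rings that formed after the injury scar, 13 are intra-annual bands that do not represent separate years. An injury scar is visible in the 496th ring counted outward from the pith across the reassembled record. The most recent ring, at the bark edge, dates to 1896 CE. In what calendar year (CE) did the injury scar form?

Total rings = 633 + 221 + 29 = 883.
The injury scar sits at ring 496 from the pith, so 883 − 496 = 387 rings formed after it.
Removing the 13 false rings leaves 387 − 13 = 374 true rings beyond the injury scar.
1896 − 374 = 1522 CE.

1522 CE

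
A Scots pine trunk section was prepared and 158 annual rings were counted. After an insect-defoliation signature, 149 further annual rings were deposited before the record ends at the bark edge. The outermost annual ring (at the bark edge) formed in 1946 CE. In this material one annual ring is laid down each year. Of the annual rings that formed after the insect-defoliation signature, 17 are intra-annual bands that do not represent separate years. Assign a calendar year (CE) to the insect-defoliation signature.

There are 149 annual rings younger than the insect-defoliation signature.
Excluding 17 false annual rings: 149 − 17 = 132.
1946 − 132 = 1814 CE.

1814 CE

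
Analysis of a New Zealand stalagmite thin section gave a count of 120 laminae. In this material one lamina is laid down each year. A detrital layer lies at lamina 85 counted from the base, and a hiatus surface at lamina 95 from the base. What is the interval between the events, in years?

10 yr

95 − 85 = 10 laminae lie between the two events.
At one lamina per year, 10 years elapsed between them.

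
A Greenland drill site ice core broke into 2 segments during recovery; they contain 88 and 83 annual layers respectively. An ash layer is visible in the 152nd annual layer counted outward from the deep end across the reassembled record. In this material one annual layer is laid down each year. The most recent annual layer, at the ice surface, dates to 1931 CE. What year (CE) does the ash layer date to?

1912 CE

Total annual layers = 88 + 83 = 171.
Between annual layer 152 and the ice surface there are 171 − 152 = 19 annual layers.
The annual layer at the ice surface is 1931 CE, so the ash layer dates to 1931 − 19 = 1912 CE.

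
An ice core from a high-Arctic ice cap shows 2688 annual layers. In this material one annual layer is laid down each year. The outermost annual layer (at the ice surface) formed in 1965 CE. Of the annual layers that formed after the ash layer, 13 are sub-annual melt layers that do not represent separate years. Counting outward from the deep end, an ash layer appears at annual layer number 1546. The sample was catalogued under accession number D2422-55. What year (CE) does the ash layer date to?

The ash layer sits at annual layer 1546 from the deep end, so 2688 − 1546 = 1142 annual layers formed after it.
Removing the 13 false annual layers leaves 1142 − 13 = 1129 true annual layers beyond the ash layer.
The annual layer at the ice surface is 1965 CE, so the ash layer dates to 1965 − 1129 = 836 CE.

836 CE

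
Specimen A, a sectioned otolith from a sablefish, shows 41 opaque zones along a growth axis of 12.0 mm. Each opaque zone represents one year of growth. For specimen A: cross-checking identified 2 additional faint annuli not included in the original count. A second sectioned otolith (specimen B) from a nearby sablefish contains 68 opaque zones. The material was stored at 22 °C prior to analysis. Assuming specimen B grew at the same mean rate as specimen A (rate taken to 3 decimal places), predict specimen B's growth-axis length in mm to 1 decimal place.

Specimen A: correcting the raw count gives 41 + 2 = 43 true opaque zones.
A: Extension rate ≈ 12.0 / 43 = 0.279 mm/yr.
B's length ≈ 0.279 × 68 = 19.0 mm.

19.0 mm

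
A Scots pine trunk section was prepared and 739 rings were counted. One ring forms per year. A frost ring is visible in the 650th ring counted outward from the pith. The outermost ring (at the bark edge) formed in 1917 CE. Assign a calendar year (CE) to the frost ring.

1828 CE

Between ring 650 and the bark edge there are 739 − 650 = 89 rings.
Counting back 89 years from 1917 CE places the frost ring in 1917 − 89 = 1828 CE.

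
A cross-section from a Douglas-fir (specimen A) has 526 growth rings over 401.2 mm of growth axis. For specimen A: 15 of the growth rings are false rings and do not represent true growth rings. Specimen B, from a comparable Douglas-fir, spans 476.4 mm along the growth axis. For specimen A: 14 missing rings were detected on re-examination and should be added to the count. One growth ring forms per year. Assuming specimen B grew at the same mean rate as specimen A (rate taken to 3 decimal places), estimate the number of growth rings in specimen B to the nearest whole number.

624 growth rings

Specimen A: after corrections the count is 526 − 15 + 14 = 525 growth rings.
A: Extension rate ≈ 401.2 / 525 = 0.764 mm/yr.
Specimen B: 476.4 mm / 0.764 mm per year = 623.56 years ≈ 624 growth rings.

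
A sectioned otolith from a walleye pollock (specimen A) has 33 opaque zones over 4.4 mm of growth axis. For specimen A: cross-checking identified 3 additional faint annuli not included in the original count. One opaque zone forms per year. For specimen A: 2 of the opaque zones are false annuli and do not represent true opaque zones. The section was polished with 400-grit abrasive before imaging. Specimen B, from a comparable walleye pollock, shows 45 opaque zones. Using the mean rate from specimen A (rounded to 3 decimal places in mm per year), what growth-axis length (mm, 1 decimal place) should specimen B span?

Specimen A: after corrections the count is 33 − 2 + 3 = 34 opaque zones.
A: Extension rate ≈ 4.4 / 34 = 0.129 mm/yr.
For B, 0.129 mm/year × 45 years = 5.8 mm.

5.8 mm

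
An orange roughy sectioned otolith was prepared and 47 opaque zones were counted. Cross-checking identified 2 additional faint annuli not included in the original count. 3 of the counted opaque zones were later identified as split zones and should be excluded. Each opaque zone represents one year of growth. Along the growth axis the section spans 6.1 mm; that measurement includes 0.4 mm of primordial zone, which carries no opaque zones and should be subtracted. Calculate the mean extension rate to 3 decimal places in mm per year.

True opaque zone count = 47 − 3 + 2 = 46.
The growth record spans 6.1 − 0.4 = 5.7 mm.
5.7 mm over 46 years gives 5.7 / 46 ≈ 0.124 mm per year.

0.124 mm per year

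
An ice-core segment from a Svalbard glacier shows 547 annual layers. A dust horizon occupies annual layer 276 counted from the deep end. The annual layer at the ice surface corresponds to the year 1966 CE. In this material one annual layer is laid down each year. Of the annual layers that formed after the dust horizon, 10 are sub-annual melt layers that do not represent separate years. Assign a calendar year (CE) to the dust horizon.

The dust horizon sits at annual layer 276 from the deep end, so 547 − 276 = 271 annual layers formed after it.
271 − 10 false = 261 true annual layers after the dust horizon.
Counting back 261 years from 1966 CE places the dust horizon in 1966 − 261 = 1705 CE.

1705 CE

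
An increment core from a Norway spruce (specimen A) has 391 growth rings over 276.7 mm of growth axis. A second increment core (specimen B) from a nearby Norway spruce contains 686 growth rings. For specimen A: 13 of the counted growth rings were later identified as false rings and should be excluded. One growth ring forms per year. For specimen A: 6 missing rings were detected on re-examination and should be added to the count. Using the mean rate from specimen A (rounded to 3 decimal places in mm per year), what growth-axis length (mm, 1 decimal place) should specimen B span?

Specimen A: adjusted count: 391 − 13 + 6 = 384 growth rings.
A: Mean rate = 276.7 mm / 384 years ≈ 0.721 mm/year.
Length of B = 0.721 × 686 = 494.6 mm.

494.6 mm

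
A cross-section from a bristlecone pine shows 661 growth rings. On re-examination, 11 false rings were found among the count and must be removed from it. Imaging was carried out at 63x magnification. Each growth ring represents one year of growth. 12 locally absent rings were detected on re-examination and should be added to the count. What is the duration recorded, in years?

662 yr

After corrections the count is 661 − 11 + 12 = 662 growth rings.
At one growth ring per year, that is 662 years.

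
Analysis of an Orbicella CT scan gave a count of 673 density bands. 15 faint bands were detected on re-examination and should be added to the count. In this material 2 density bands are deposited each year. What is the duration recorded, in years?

Correcting the raw count gives 673 + 15 = 688 true density bands.
With 2 density bands per year, 688 / 2 = 344 years.

344 years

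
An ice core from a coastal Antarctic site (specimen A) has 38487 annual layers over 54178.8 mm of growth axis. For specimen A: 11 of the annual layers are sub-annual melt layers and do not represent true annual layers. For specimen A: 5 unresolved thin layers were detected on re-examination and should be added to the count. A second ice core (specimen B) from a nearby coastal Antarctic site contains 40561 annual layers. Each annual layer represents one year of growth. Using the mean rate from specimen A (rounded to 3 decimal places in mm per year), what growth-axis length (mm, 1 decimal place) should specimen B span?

Specimen A: adjusted count: 38487 − 11 + 5 = 38481 annual layers.
A: 54178.8 mm over 38481 years gives 54178.8 / 38481 ≈ 1.408 mm/year.
For B, 1.408 mm/year × 40561 years = 57109.9 mm.

57109.9 mm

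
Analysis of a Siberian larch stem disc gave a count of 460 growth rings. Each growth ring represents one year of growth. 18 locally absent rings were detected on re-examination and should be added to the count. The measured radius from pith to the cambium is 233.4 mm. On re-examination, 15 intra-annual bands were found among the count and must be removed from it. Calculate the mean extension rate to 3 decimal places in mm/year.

True growth ring count = 460 − 15 + 18 = 463.
233.4 mm over 463 years gives 233.4 / 463 ≈ 0.504 mm/year.

0.504 mm/year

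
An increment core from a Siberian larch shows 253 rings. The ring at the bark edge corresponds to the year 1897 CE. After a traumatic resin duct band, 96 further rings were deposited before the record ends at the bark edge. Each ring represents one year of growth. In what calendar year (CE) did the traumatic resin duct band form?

96 rings formed after the traumatic resin duct band.
1897 − 96 = 1801 CE.

1801 CE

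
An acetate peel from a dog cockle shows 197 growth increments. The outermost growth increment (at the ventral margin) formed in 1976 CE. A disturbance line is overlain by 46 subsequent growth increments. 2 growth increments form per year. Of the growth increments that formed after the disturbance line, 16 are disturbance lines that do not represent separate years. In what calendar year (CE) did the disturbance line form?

46 growth increments post-date the disturbance line.
Removing the 16 false growth increments leaves 46 − 16 = 30 true growth increments beyond the disturbance line.
30 growth increments at 2 per year is 30 / 2 = 15 years.
Counting back 15 years from 1976 CE places the disturbance line in 1976 − 15 = 1961 CE.

1961 CE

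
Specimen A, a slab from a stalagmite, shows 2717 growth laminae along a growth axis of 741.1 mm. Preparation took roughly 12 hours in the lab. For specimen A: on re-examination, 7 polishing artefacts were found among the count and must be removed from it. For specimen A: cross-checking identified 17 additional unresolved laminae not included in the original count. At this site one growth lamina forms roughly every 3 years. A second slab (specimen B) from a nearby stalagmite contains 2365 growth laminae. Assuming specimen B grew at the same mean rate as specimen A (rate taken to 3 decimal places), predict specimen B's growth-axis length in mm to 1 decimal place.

Specimen A: correcting the raw count gives 2717 − 7 + 17 = 2727 true growth laminae.
Specimen A: multiplying by 3 years per growth lamina: 2727 × 3 = 8181 years.
A: Extension rate ≈ 741.1 / 8181 = 0.091 mm/yr.
Specimen B: at 3 years per growth lamina, 2365 × 3 = 7095 years. Length of B = 0.091 × 7095 = 645.6 mm.

645.6 mm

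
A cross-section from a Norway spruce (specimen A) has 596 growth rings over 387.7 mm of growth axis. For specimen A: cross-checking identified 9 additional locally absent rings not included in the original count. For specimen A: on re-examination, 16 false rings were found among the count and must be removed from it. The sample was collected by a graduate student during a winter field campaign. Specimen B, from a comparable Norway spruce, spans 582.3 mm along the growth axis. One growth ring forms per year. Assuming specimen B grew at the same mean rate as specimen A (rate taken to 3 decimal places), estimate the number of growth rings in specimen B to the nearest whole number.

885 growth rings

Specimen A: correcting the raw count gives 596 − 16 + 9 = 589 true growth rings.
A: Mean rate = 387.7 mm / 589 years ≈ 0.658 mm/year.
B spans 582.3 / 0.658 = 884.95 years ≈ 885 growth rings.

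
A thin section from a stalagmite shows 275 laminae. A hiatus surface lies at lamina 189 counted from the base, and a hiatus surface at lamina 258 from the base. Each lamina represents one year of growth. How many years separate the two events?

258 − 189 = 69 laminae lie between the two events.
One lamina per year makes the interval 69 years.

69 years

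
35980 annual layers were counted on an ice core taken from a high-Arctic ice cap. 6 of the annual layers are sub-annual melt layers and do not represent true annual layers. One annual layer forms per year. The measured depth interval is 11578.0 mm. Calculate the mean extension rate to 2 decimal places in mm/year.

0.32 mm/year

Adjusted count: 35980 − 6 = 35974 annual layers.
Extension rate ≈ 11578.0 / 35974 = 0.32 mm/year.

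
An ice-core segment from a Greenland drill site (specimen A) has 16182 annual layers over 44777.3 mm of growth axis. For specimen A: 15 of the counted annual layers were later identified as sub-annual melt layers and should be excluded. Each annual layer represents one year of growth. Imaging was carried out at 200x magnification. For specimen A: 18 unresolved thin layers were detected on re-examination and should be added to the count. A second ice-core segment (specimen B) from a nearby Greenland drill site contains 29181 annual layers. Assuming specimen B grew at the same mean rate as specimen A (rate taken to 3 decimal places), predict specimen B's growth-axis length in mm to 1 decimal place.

80743.8 mm

Specimen A: correcting the raw count gives 16182 − 15 + 18 = 16185 true annual layers.
A: Extension rate ≈ 44777.3 / 16185 = 2.767 mm/year.
B's length ≈ 2.767 × 29181 = 80743.8 mm.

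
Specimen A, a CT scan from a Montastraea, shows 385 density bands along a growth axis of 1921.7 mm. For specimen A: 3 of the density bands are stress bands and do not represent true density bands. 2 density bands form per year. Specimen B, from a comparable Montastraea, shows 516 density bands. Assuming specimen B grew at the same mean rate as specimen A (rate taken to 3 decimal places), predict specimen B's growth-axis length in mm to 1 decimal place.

2595.7 mm

Specimen A: correcting the raw count gives 385 − 3 = 382 true density bands.
Specimen A: dividing by 2 density bands per year: 382 / 2 = 191 years.
A: 1921.7 mm over 191 years gives 1921.7 / 191 ≈ 10.061 mm per year.
Specimen B: dividing by 2 density bands per year: 516 / 2 = 258 years. Length of B = 10.061 × 258 = 2595.7 mm.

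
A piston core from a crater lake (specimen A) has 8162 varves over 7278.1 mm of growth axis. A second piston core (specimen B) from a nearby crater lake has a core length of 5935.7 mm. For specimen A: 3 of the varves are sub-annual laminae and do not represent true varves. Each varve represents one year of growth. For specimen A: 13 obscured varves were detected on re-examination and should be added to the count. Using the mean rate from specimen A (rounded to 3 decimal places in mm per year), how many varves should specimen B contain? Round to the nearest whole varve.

Specimen A: correcting the raw count gives 8162 − 3 + 13 = 8172 true varves.
A: 7278.1 mm over 8172 years gives 7278.1 / 8172 ≈ 0.891 mm per year.
For B, 5935.7 / 0.891 = 6661.84 years ≈ 6662 varves.

6662 varves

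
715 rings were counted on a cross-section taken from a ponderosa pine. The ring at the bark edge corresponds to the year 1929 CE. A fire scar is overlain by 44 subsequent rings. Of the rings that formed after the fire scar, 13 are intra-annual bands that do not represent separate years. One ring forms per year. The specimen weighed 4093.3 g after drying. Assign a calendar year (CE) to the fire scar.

44 rings formed after the fire scar.
Removing the 13 false rings leaves 44 − 13 = 31 true rings beyond the fire scar.
1929 − 31 = 1898 CE.

1898 CE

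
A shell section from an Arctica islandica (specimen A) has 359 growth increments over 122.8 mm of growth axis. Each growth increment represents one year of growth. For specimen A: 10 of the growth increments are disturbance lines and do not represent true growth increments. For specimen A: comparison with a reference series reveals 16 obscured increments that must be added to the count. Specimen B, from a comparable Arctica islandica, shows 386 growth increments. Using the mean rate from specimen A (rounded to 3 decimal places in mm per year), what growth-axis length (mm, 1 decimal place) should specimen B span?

129.7 mm

Specimen A: adjusted count: 359 − 10 + 16 = 365 growth increments.
A: Extension rate ≈ 122.8 / 365 = 0.336 mm/year.
For B, 0.336 mm/year × 386 years = 129.7 mm.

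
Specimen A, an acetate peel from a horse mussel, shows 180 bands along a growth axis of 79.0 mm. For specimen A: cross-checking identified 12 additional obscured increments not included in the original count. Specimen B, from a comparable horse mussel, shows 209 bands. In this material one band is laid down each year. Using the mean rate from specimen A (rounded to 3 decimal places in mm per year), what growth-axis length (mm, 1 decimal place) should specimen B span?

85.9 mm

Specimen A: adjusted count: 180 + 12 = 192 bands.
A: Extension rate ≈ 79.0 / 192 = 0.411 mm per year.
For B, 0.411 mm/year × 209 years = 85.9 mm.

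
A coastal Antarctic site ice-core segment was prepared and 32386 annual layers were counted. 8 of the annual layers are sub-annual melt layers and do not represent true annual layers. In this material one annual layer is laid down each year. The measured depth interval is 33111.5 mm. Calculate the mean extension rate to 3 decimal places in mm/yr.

1.023 mm/yr

Adjusted count: 32386 − 8 = 32378 annual layers.
Extension rate ≈ 33111.5 / 32378 = 1.023 mm/yr.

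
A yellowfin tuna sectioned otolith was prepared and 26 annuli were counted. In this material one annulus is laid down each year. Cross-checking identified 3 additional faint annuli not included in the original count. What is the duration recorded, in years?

Correcting the raw count gives 26 + 3 = 29 true annuli.
One annulus per year makes the duration 29 years.

29 years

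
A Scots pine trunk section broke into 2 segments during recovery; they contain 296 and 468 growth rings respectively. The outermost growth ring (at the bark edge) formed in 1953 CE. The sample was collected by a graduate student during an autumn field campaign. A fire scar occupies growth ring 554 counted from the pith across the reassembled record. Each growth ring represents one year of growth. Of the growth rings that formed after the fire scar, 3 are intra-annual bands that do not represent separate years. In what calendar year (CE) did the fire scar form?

1746 CE

Total growth rings = 296 + 468 = 764.
764 − 554 = 210 growth rings lie beyond the fire scar toward the bark edge.
Excluding 3 false growth rings: 210 − 3 = 207.
1953 − 207 = 1746 CE.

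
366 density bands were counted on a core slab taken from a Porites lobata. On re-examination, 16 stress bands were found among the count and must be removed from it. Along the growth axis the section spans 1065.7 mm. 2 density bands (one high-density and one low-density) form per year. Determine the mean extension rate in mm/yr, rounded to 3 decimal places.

True density band count = 366 − 16 = 350.
With 2 density bands per year, 350 / 2 = 175 years.
1065.7 mm over 175 years gives 1065.7 / 175 ≈ 6.090 mm/yr.

6.090 mm/yr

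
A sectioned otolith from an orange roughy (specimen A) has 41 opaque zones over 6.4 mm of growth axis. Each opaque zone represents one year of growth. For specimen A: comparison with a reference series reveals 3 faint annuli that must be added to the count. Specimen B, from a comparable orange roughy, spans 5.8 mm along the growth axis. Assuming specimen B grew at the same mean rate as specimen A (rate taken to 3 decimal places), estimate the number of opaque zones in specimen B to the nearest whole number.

40 opaque zones

Specimen A: correcting the raw count gives 41 + 3 = 44 true opaque zones.
A: Extension rate ≈ 6.4 / 44 = 0.145 mm/year.
For B, 5.8 / 0.145 = 40.00 years ≈ 40 opaque zones.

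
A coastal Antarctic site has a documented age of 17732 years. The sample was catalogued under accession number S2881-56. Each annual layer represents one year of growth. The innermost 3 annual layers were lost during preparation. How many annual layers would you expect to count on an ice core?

One annual layer per year gives 17732 annual layers over 17732 years.
Subtracting the 3 annual layers not captured gives 17732 − 3 = 17729 annual layers in the record.

17729 annual layers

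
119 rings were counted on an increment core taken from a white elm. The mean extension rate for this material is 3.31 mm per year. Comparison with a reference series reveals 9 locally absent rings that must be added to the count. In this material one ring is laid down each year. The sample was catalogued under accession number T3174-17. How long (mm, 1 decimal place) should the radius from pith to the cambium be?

423.7 mm

True ring count = 119 + 9 = 128.
Predicted length = 3.31 mm/year × 128 years = 423.7 mm.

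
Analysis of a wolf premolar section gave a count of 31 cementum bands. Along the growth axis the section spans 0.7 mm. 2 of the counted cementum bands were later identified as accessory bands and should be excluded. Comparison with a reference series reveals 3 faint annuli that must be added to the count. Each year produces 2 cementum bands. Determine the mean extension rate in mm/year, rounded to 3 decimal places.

0.044 mm/year

Adjusted count: 31 − 2 + 3 = 32 cementum bands.
Dividing by 2 cementum bands per year: 32 / 2 = 16 years.
Extension rate ≈ 0.7 / 16 = 0.044 mm/year.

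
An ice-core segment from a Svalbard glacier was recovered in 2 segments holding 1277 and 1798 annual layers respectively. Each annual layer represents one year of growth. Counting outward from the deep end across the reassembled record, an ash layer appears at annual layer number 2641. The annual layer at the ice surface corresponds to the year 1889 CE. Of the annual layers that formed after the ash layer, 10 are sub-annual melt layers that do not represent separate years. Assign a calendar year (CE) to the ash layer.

1465 CE

Total annual layers = 1277 + 1798 = 3075.
Between annual layer 2641 and the ice surface there are 3075 − 2641 = 434 annual layers.
Excluding 10 false annual layers: 434 − 10 = 424.
The annual layer at the ice surface is 1889 CE, so the ash layer dates to 1889 − 424 = 1465 CE.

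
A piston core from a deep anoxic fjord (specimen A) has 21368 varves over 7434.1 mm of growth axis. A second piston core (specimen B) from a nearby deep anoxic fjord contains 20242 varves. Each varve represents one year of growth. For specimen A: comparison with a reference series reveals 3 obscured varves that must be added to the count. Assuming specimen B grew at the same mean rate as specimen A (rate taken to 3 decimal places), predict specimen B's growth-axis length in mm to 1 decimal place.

7044.2 mm

Specimen A: after corrections the count is 21368 + 3 = 21371 varves.
A: Mean rate = 7434.1 mm / 21371 years ≈ 0.348 mm/year.
B's length ≈ 0.348 × 20242 = 7044.2 mm.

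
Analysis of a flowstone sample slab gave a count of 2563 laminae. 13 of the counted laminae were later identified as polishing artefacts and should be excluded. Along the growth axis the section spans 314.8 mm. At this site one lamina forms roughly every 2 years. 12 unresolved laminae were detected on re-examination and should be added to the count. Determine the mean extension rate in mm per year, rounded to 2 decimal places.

Correcting the raw count gives 2563 − 13 + 12 = 2562 true laminae.
2562 laminae at 2 years each span 2562 × 2 = 5124 years.
314.8 mm over 5124 years gives 314.8 / 5124 ≈ 0.06 mm per year.

0.06 mm per year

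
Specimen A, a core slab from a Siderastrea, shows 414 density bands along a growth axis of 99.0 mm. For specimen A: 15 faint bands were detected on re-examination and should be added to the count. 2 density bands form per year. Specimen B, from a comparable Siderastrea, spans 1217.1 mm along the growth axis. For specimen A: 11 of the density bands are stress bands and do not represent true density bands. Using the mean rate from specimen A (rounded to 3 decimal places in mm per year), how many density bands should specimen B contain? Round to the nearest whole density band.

Specimen A: correcting the raw count gives 414 − 11 + 15 = 418 true density bands.
Specimen A: dividing by 2 density bands per year: 418 / 2 = 209 years.
A: Mean rate = 99.0 mm / 209 years ≈ 0.474 mm/yr.
For B, 1217.1 / 0.474 = 2567.72 years; at 2 density bands per year that is 2567.72 × 2 ≈ 5135 density bands.

5135 density bands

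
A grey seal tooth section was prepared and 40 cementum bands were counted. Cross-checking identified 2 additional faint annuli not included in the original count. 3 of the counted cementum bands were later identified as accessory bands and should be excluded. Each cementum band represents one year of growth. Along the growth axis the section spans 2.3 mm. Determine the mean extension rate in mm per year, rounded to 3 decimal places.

Adjusted count: 40 − 3 + 2 = 39 cementum bands.
Mean rate = 2.3 mm / 39 years ≈ 0.059 mm per year.

0.059 mm per year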